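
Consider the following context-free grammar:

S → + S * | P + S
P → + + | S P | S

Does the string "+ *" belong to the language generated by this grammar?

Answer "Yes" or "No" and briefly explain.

No - no valid derivation exists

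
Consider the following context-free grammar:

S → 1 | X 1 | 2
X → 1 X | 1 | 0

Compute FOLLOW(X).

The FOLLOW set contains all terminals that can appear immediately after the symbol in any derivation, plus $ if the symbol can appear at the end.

We compute FOLLOW(X) using the standard algorithm.
FOLLOW(S) starts with {$}.
FIRST(S) = {0, 1, 2}
FIRST(X) = {0, 1}
FOLLOW(S) = {$}
FOLLOW(X) = {1}
Therefore, FOLLOW(X) = {1}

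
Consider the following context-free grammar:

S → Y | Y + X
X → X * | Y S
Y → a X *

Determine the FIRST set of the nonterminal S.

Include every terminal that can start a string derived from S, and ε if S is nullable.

We compute FIRST(S) using the standard algorithm.
FIRST(S) = {a}
FIRST(X) = {a}
FIRST(Y) = {a}
Therefore, FIRST(S) = {a}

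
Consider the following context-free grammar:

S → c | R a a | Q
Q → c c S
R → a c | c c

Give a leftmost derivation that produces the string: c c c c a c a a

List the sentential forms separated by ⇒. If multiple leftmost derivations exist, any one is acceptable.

S ⇒ Q ⇒ c c S ⇒ c c Q ⇒ c c c c S ⇒ c c c c R a a ⇒ c c c c a c a a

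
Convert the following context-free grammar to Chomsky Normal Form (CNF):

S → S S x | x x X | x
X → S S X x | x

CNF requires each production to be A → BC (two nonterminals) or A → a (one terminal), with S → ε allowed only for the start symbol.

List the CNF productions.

TX → x; S → x; X → x; S → S X0; X0 → S TX; S → TX X1; X1 → TX X; X → S X2; X2 → S X3; X3 → X TX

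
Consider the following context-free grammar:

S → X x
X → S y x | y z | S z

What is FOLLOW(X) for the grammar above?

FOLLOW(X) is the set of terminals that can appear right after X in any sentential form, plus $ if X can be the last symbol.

We compute FOLLOW(X) using the standard algorithm.
FOLLOW(S) starts with {$}.
FIRST(S) = {y}
FIRST(X) = {y}
FOLLOW(S) = {$, y, z}
FOLLOW(X) = {x}
Therefore, FOLLOW(X) = {x}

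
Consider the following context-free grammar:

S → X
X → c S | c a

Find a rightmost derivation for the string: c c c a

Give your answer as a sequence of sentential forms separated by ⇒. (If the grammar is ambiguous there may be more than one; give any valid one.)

S ⇒ X ⇒ c S ⇒ c X ⇒ c c S ⇒ c c X ⇒ c c c a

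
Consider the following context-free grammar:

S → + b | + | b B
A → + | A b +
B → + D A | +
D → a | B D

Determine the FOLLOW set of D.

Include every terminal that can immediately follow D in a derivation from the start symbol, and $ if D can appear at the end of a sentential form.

We compute FOLLOW(D) using the standard algorithm.
FOLLOW(S) starts with {$}.
FIRST(A) = {+}
FIRST(B) = {+}
FIRST(D) = {+, a}
FIRST(S) = {+, b}
FOLLOW(A) = {$, +, a, b}
FOLLOW(B) = {$, +, a}
FOLLOW(D) = {+}
FOLLOW(S) = {$}
Therefore, FOLLOW(D) = {+}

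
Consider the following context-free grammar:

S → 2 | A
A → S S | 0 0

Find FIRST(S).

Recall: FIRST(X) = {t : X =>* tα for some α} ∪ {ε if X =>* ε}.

We compute FIRST(S) using the standard algorithm.
FIRST(A) = {0, 2}
FIRST(S) = {0, 2}
Therefore, FIRST(S) = {0, 2}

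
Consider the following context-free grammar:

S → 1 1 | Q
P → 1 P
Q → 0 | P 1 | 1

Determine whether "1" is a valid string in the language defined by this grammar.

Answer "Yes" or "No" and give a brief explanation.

Yes - a valid derivation exists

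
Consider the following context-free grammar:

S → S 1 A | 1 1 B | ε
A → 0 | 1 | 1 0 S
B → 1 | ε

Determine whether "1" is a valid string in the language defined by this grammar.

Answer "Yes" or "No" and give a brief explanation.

No - no valid derivation exists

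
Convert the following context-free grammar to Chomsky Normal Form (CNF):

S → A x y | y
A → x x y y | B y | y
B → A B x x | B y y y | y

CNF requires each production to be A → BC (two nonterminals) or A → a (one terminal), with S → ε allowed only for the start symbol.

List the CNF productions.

TX → x; TY → y; S → y; A → y; B → y; S → A X0; X0 → TX TY; A → TX X1; X1 → TX X2; X2 → TY TY; A → B TY; B → A X3; X3 → B X4; X4 → TX TX; B → B X5; X5 → TY X6; X6 → TY TY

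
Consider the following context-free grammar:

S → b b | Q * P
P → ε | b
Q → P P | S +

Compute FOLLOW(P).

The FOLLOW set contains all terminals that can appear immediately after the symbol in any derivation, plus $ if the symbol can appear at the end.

We compute FOLLOW(P) using the standard algorithm.
FOLLOW(S) starts with {$}.
FIRST(P) = {b, ε}
FIRST(Q) = {*, b, ε}
FIRST(S) = {*, b}
FOLLOW(P) = {$, *, +, b}
FOLLOW(Q) = {*}
FOLLOW(S) = {$, +}
Therefore, FOLLOW(P) = {$, *, +, b}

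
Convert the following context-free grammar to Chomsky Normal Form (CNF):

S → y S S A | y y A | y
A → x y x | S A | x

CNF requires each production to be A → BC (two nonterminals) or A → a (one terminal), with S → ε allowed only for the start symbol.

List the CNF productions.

TY → y; S → y; TX → x; A → x; S → TY X0; X0 → S X1; X1 → S A; S → TY X2; X2 → TY A; A → TX X3; X3 → TY TX; A → S A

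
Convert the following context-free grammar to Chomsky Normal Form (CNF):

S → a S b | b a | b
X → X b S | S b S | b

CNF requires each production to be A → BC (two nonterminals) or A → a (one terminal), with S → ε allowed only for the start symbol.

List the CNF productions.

TA → a; TB → b; S → b; X → b; S → TA X0; X0 → S TB; S → TB TA; X → X X1; X1 → TB S; X → S X2; X2 → TB S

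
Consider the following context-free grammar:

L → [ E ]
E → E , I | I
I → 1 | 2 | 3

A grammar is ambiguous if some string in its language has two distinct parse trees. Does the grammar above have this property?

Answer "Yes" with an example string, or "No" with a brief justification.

No - the grammar is unambiguous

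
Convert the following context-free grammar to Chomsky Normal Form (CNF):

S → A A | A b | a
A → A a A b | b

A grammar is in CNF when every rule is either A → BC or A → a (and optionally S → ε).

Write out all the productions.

TB → b; S → a; TA → a; A → b; S → A A; S → A TB; A → A X0; X0 → TA X1; X1 → A TB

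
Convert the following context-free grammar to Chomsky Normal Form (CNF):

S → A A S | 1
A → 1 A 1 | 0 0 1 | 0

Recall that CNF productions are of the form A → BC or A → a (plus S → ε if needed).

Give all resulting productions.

S → 1; T1 → 1; T0 → 0; A → 0; S → A X0; X0 → A S; A → T1 X1; X1 → A T1; A → T0 X2; X2 → T0 T1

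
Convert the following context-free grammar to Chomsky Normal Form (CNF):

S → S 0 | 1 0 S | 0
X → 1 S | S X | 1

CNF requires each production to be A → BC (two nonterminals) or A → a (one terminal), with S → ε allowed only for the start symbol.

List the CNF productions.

T0 → 0; T1 → 1; S → 0; X → 1; S → S T0; S → T1 X0; X0 → T0 S; X → T1 S; X → S X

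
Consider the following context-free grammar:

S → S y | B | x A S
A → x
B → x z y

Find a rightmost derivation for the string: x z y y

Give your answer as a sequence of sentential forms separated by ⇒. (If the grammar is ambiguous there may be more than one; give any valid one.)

S ⇒ S y ⇒ B y ⇒ x z y y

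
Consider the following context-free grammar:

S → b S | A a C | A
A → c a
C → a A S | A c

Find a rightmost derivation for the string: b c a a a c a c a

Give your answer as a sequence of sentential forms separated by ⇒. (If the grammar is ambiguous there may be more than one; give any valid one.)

S ⇒ b S ⇒ b A a C ⇒ b A a a A S ⇒ b A a a A A ⇒ b A a a A c a ⇒ b A a a c a c a ⇒ b c a a a c a c a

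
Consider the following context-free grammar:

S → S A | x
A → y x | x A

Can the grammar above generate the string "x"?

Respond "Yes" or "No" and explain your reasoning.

Yes - a valid derivation exists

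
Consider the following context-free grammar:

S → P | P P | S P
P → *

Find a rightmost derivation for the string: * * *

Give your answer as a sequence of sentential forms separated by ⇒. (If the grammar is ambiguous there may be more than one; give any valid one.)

S ⇒ S P ⇒ S * ⇒ P P * ⇒ P * * ⇒ * * *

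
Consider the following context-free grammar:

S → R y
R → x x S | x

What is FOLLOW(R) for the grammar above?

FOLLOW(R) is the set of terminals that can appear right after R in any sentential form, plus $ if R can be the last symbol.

We compute FOLLOW(R) using the standard algorithm.
FOLLOW(S) starts with {$}.
FIRST(R) = {x}
FIRST(S) = {x}
FOLLOW(R) = {y}
FOLLOW(S) = {$, y}
Therefore, FOLLOW(R) = {y}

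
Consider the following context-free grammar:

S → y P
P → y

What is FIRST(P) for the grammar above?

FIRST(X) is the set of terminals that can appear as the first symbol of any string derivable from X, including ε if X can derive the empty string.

We compute FIRST(P) using the standard algorithm.
FIRST(P) = {y}
FIRST(S) = {y}
Therefore, FIRST(P) = {y}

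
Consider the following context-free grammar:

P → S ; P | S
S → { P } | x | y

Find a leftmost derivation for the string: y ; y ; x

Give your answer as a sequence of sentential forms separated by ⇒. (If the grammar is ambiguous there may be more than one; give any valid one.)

P ⇒ S ; P ⇒ y ; P ⇒ y ; S ; P ⇒ y ; y ; P ⇒ y ; y ; S ⇒ y ; y ; x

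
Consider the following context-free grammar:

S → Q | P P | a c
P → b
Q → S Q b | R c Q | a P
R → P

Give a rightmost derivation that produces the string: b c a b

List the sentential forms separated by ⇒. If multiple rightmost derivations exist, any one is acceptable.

S ⇒ Q ⇒ R c Q ⇒ R c a P ⇒ R c a b ⇒ P c a b ⇒ b c a b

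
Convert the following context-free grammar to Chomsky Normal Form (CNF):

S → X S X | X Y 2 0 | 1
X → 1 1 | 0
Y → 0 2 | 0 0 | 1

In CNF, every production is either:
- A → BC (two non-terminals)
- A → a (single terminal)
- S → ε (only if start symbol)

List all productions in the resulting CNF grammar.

T2 → 2; T0 → 0; S → 1; T1 → 1; X → 0; Y → 1; S → X X0; X0 → S X; S → X X1; X1 → Y X2; X2 → T2 T0; X → T1 T1; Y → T0 T2; Y → T0 T0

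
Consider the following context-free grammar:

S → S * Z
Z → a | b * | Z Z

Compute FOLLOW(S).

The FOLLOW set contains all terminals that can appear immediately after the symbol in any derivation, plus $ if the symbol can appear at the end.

We compute FOLLOW(S) using the standard algorithm.
FOLLOW(S) starts with {$}.
FIRST(S) = {}
FIRST(Z) = {a, b}
FOLLOW(S) = {$, *}
FOLLOW(Z) = {$, *, a, b}
Therefore, FOLLOW(S) = {$, *}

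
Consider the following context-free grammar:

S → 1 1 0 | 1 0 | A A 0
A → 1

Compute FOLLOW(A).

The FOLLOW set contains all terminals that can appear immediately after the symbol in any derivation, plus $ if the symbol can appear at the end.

We compute FOLLOW(A) using the standard algorithm.
FOLLOW(S) starts with {$}.
FIRST(A) = {1}
FIRST(S) = {1}
FOLLOW(A) = {0, 1}
FOLLOW(S) = {$}
Therefore, FOLLOW(A) = {0, 1}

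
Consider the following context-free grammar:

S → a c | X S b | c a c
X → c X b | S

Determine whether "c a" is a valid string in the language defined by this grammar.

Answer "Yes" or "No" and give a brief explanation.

No - no valid derivation exists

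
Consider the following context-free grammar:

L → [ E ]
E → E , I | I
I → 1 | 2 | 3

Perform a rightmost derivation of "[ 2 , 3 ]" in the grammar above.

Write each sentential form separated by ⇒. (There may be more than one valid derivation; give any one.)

L ⇒ [ E ] ⇒ [ E , I ] ⇒ [ E , 3 ] ⇒ [ I , 3 ] ⇒ [ 2 , 3 ]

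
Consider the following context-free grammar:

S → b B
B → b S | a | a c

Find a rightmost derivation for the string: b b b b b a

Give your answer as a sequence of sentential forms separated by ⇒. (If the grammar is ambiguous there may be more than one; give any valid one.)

S ⇒ b B ⇒ b b S ⇒ b b b B ⇒ b b b b S ⇒ b b b b b B ⇒ b b b b b a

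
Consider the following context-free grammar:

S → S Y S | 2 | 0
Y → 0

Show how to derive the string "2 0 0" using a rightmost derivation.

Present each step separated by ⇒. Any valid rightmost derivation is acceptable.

S ⇒ S Y S ⇒ S Y 0 ⇒ S 0 0 ⇒ 2 0 0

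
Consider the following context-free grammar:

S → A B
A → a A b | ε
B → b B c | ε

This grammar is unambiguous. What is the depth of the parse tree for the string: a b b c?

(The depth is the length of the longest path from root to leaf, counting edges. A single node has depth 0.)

3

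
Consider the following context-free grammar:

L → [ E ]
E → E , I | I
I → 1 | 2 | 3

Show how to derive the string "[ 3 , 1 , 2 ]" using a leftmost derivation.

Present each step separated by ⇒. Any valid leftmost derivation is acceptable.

L ⇒ [ E ] ⇒ [ E , I ] ⇒ [ E , I , I ] ⇒ [ I , I , I ] ⇒ [ 3 , I , I ] ⇒ [ 3 , 1 , I ] ⇒ [ 3 , 1 , 2 ]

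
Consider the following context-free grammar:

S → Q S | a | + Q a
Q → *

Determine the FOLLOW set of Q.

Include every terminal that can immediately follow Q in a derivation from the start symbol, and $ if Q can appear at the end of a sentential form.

We compute FOLLOW(Q) using the standard algorithm.
FOLLOW(S) starts with {$}.
FIRST(Q) = {*}
FIRST(S) = {*, +, a}
FOLLOW(Q) = {*, +, a}
FOLLOW(S) = {$}
Therefore, FOLLOW(Q) = {*, +, a}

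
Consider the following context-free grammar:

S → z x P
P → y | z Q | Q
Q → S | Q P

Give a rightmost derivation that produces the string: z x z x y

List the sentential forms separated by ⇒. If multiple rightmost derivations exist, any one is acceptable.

S ⇒ z x P ⇒ z x Q ⇒ z x S ⇒ z x z x P ⇒ z x z x y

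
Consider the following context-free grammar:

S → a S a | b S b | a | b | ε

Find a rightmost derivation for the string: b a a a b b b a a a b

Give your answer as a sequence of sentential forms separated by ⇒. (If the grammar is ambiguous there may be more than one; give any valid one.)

S ⇒ b S b ⇒ b a S a b ⇒ b a a S a a b ⇒ b a a a S a a a b ⇒ b a a a b S b a a a b ⇒ b a a a b b b a a a b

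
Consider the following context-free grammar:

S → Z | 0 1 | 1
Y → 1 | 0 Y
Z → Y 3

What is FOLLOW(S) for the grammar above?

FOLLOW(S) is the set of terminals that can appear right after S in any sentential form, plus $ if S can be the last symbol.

We compute FOLLOW(S) using the standard algorithm.
FOLLOW(S) starts with {$}.
FIRST(S) = {0, 1}
FIRST(Y) = {0, 1}
FIRST(Z) = {0, 1}
FOLLOW(S) = {$}
FOLLOW(Y) = {3}
FOLLOW(Z) = {$}
Therefore, FOLLOW(S) = {$}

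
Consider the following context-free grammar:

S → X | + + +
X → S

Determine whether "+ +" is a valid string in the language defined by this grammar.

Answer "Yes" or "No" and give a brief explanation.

No - no valid derivation exists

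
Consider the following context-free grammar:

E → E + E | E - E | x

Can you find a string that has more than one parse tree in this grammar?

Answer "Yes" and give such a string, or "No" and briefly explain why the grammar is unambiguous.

Yes - the string 'x - x + x - x' has two distinct parse trees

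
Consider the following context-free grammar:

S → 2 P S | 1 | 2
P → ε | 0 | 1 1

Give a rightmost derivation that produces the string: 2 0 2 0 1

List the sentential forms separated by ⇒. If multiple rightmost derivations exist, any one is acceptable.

S ⇒ 2 P S ⇒ 2 P 2 P S ⇒ 2 P 2 P 1 ⇒ 2 P 2 0 1 ⇒ 2 0 2 0 1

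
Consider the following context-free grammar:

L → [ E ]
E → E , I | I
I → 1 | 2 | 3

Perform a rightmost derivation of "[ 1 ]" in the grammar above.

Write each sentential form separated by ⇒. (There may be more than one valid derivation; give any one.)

L ⇒ [ E ] ⇒ [ I ] ⇒ [ 1 ]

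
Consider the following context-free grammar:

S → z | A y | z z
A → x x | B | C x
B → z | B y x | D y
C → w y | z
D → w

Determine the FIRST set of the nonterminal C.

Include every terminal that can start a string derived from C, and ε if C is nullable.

We compute FIRST(C) using the standard algorithm.
FIRST(A) = {w, x, z}
FIRST(B) = {w, z}
FIRST(C) = {w, z}
FIRST(D) = {w}
FIRST(S) = {w, x, z}
Therefore, FIRST(C) = {w, z}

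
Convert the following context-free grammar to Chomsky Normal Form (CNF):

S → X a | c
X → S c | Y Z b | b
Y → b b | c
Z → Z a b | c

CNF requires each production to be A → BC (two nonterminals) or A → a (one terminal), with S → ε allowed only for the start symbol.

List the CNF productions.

TA → a; S → c; TC → c; TB → b; X → b; Y → c; Z → c; S → X TA; X → S TC; X → Y X0; X0 → Z TB; Y → TB TB; Z → Z X1; X1 → TA TB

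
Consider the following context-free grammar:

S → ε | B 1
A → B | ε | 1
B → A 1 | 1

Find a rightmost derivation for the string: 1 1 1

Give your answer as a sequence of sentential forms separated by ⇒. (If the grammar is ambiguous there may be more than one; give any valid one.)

S ⇒ B 1 ⇒ A 1 1 ⇒ 1 1 1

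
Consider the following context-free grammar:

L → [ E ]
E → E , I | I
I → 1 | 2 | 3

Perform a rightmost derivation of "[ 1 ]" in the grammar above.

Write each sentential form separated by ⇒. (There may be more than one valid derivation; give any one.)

L ⇒ [ E ] ⇒ [ I ] ⇒ [ 1 ]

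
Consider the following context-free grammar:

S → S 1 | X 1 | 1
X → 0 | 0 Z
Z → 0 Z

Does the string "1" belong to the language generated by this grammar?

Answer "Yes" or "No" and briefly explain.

Yes - a valid derivation exists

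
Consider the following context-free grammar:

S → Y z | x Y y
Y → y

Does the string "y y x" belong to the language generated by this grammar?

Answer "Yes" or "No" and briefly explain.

No - no valid derivation exists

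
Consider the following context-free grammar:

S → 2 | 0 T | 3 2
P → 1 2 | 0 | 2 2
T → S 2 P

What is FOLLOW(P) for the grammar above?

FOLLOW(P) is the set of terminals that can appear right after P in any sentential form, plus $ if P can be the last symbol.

We compute FOLLOW(P) using the standard algorithm.
FOLLOW(S) starts with {$}.
FIRST(P) = {0, 1, 2}
FIRST(S) = {0, 2, 3}
FIRST(T) = {0, 2, 3}
FOLLOW(P) = {$, 2}
FOLLOW(S) = {$, 2}
FOLLOW(T) = {$, 2}
Therefore, FOLLOW(P) = {$, 2}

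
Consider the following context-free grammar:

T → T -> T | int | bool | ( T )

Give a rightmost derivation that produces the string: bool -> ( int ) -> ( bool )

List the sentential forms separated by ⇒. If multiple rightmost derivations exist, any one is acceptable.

T ⇒ T -> T ⇒ T -> T -> T ⇒ T -> T -> ( T ) ⇒ T -> T -> ( bool ) ⇒ T -> ( T ) -> ( bool ) ⇒ T -> ( int ) -> ( bool ) ⇒ bool -> ( int ) -> ( bool )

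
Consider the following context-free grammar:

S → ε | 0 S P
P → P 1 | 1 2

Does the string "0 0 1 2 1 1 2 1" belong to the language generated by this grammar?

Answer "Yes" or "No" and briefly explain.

Yes - a valid derivation exists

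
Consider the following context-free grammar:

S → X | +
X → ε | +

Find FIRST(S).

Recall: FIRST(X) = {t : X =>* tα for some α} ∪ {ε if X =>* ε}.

We compute FIRST(S) using the standard algorithm.
FIRST(S) = {+, ε}
FIRST(X) = {+, ε}
Therefore, FIRST(S) = {+, ε}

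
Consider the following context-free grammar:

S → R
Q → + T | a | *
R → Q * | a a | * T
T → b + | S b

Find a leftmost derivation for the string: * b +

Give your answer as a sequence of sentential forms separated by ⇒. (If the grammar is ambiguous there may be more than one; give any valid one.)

S ⇒ R ⇒ * T ⇒ * b +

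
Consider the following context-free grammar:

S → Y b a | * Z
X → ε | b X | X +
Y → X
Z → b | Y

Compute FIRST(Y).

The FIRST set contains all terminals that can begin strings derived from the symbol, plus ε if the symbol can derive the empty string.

We compute FIRST(Y) using the standard algorithm.
FIRST(S) = {*, +, b}
FIRST(X) = {+, b, ε}
FIRST(Y) = {+, b, ε}
FIRST(Z) = {+, b, ε}
Therefore, FIRST(Y) = {+, b, ε}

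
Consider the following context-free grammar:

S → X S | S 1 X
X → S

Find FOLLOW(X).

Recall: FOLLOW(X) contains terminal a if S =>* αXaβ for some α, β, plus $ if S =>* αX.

We compute FOLLOW(X) using the standard algorithm.
FOLLOW(S) starts with {$}.
FIRST(S) = {}
FIRST(X) = {}
FOLLOW(S) = {$, 1}
FOLLOW(X) = {$, 1}
Therefore, FOLLOW(X) = {$, 1}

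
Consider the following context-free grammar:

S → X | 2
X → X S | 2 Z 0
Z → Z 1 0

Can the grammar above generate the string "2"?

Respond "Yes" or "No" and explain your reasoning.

Yes - a valid derivation exists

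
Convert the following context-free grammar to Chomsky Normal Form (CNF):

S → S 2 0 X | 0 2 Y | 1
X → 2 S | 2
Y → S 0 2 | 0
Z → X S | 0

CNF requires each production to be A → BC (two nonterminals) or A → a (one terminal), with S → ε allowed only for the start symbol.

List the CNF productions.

T2 → 2; T0 → 0; S → 1; X → 2; Y → 0; Z → 0; S → S X0; X0 → T2 X1; X1 → T0 X; S → T0 X2; X2 → T2 Y; X → T2 S; Y → S X3; X3 → T0 T2; Z → X S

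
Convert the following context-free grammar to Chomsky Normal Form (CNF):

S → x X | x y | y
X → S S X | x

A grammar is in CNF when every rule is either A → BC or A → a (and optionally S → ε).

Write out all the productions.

TX → x; TY → y; S → y; X → x; S → TX X; S → TX TY; X → S X0; X0 → S X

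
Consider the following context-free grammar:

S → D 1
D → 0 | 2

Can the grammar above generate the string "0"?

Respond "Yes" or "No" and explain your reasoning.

No - no valid derivation exists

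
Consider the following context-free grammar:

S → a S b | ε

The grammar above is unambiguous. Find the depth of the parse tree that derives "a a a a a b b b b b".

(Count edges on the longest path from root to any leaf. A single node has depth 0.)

6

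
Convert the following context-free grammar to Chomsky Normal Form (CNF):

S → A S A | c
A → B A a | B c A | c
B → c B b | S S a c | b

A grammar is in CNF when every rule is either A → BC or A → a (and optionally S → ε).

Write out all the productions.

S → c; TA → a; TC → c; A → c; TB → b; B → b; S → A X0; X0 → S A; A → B X1; X1 → A TA; A → B X2; X2 → TC A; B → TC X3; X3 → B TB; B → S X4; X4 → S X5; X5 → TA TC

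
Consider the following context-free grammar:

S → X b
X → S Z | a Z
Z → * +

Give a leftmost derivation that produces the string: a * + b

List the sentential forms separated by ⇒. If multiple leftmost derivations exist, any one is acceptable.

S ⇒ X b ⇒ a Z b ⇒ a * + b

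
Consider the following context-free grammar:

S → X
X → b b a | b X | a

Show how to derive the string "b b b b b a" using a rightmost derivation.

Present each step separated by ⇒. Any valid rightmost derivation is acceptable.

S ⇒ X ⇒ b X ⇒ b b X ⇒ b b b X ⇒ b b b b b a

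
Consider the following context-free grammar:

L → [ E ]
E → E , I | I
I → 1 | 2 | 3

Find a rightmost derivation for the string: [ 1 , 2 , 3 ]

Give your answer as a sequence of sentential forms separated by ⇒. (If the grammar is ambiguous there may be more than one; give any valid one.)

L ⇒ [ E ] ⇒ [ E , I ] ⇒ [ E , 3 ] ⇒ [ E , I , 3 ] ⇒ [ E , 2 , 3 ] ⇒ [ I , 2 , 3 ] ⇒ [ 1 , 2 , 3 ]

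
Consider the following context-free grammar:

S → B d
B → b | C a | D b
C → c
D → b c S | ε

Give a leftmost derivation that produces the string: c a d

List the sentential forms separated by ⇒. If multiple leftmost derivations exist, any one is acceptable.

S ⇒ B d ⇒ C a d ⇒ c a d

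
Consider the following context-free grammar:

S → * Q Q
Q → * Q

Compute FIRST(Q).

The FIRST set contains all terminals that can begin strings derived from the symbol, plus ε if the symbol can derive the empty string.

We compute FIRST(Q) using the standard algorithm.
FIRST(Q) = {*}
FIRST(S) = {*}
Therefore, FIRST(Q) = {*}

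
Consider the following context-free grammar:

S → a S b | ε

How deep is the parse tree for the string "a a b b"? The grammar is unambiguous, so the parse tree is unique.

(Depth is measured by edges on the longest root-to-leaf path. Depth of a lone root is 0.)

3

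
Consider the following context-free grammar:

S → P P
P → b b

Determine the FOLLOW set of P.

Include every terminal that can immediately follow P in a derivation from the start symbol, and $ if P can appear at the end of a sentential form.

We compute FOLLOW(P) using the standard algorithm.
FOLLOW(S) starts with {$}.
FIRST(P) = {b}
FIRST(S) = {b}
FOLLOW(P) = {$, b}
FOLLOW(S) = {$}
Therefore, FOLLOW(P) = {$, b}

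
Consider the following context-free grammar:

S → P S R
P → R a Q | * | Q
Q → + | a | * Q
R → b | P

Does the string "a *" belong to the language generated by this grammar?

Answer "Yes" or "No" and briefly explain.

No - no valid derivation exists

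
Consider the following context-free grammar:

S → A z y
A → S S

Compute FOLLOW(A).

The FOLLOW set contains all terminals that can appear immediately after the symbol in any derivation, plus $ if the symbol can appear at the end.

We compute FOLLOW(A) using the standard algorithm.
FOLLOW(S) starts with {$}.
FIRST(A) = {}
FIRST(S) = {}
FOLLOW(A) = {z}
FOLLOW(S) = {$, z}
Therefore, FOLLOW(A) = {z}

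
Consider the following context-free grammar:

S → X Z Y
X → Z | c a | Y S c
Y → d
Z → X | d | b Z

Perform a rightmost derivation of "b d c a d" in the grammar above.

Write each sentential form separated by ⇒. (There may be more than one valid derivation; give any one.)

S ⇒ X Z Y ⇒ X Z d ⇒ X X d ⇒ X c a d ⇒ Z c a d ⇒ b Z c a d ⇒ b d c a d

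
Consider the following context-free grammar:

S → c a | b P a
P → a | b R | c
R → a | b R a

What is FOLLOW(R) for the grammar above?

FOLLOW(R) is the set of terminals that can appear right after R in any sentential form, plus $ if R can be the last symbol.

We compute FOLLOW(R) using the standard algorithm.
FOLLOW(S) starts with {$}.
FIRST(P) = {a, b, c}
FIRST(R) = {a, b}
FIRST(S) = {b, c}
FOLLOW(P) = {a}
FOLLOW(R) = {a}
FOLLOW(S) = {$}
Therefore, FOLLOW(R) = {a}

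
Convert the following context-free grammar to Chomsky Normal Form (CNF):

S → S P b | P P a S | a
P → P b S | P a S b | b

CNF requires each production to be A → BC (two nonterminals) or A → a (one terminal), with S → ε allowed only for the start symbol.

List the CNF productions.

TB → b; TA → a; S → a; P → b; S → S X0; X0 → P TB; S → P X1; X1 → P X2; X2 → TA S; P → P X3; X3 → TB S; P → P X4; X4 → TA X5; X5 → S TB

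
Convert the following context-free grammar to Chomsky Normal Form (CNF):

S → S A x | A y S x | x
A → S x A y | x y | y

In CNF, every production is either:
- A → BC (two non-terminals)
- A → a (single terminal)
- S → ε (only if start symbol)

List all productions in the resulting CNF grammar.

TX → x; TY → y; S → x; A → y; S → S X0; X0 → A TX; S → A X1; X1 → TY X2; X2 → S TX; A → S X3; X3 → TX X4; X4 → A TY; A → TX TY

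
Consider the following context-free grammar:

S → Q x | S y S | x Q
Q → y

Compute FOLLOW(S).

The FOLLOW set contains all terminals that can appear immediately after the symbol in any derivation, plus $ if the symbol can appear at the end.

We compute FOLLOW(S) using the standard algorithm.
FOLLOW(S) starts with {$}.
FIRST(Q) = {y}
FIRST(S) = {x, y}
FOLLOW(Q) = {$, x, y}
FOLLOW(S) = {$, y}
Therefore, FOLLOW(S) = {$, y}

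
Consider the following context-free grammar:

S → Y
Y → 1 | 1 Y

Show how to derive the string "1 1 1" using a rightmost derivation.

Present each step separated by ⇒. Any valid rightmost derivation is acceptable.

S ⇒ Y ⇒ 1 Y ⇒ 1 1 Y ⇒ 1 1 1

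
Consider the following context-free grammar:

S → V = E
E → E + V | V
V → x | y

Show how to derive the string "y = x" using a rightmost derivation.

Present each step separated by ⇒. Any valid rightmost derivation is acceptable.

S ⇒ V = E ⇒ V = V ⇒ V = x ⇒ y = x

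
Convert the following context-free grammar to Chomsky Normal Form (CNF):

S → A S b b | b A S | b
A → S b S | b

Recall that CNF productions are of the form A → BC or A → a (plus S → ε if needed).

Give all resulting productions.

TB → b; S → b; A → b; S → A X0; X0 → S X1; X1 → TB TB; S → TB X2; X2 → A S; A → S X3; X3 → TB S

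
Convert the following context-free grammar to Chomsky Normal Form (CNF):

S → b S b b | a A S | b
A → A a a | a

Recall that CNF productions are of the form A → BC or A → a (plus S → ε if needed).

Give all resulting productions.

TB → b; TA → a; S → b; A → a; S → TB X0; X0 → S X1; X1 → TB TB; S → TA X2; X2 → A S; A → A X3; X3 → TA TA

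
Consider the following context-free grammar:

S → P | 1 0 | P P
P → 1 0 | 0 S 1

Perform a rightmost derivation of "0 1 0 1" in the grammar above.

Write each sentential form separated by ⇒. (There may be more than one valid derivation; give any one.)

S ⇒ P ⇒ 0 S 1 ⇒ 0 1 0 1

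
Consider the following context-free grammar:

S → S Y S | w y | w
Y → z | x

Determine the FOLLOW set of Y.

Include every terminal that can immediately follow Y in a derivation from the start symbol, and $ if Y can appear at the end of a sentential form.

We compute FOLLOW(Y) using the standard algorithm.
FOLLOW(S) starts with {$}.
FIRST(S) = {w}
FIRST(Y) = {x, z}
FOLLOW(S) = {$, x, z}
FOLLOW(Y) = {w}
Therefore, FOLLOW(Y) = {w}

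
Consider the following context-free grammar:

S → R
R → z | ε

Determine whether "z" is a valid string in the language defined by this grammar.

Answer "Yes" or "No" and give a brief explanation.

Yes - a valid derivation exists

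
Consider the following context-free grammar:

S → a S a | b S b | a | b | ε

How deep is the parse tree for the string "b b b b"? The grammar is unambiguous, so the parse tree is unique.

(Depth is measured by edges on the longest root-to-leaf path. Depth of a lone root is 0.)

3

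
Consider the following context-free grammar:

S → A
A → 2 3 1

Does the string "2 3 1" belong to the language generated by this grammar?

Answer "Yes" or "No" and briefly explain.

Yes - a valid derivation exists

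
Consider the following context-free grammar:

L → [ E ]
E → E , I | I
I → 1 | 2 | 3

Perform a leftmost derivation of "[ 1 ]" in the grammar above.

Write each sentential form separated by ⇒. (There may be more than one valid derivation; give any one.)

L ⇒ [ E ] ⇒ [ I ] ⇒ [ 1 ]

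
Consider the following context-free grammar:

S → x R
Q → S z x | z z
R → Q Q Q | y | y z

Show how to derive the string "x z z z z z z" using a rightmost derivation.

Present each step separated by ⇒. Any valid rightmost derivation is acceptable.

S ⇒ x R ⇒ x Q Q Q ⇒ x Q Q z z ⇒ x Q z z z z ⇒ x z z z z z z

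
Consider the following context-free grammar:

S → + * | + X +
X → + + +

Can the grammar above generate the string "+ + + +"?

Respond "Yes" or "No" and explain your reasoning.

No - no valid derivation exists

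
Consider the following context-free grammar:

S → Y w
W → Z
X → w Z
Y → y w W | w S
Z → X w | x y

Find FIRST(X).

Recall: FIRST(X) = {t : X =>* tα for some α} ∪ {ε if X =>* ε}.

We compute FIRST(X) using the standard algorithm.
FIRST(S) = {w, y}
FIRST(W) = {w, x}
FIRST(X) = {w}
FIRST(Y) = {w, y}
FIRST(Z) = {w, x}
Therefore, FIRST(X) = {w}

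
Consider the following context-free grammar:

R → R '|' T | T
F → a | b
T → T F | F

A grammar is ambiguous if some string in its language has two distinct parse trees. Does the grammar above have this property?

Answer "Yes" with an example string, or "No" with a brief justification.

No - the grammar is unambiguous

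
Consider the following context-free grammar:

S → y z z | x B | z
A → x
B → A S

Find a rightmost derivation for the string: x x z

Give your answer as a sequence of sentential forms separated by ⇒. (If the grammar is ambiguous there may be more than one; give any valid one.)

S ⇒ x B ⇒ x A S ⇒ x A z ⇒ x x z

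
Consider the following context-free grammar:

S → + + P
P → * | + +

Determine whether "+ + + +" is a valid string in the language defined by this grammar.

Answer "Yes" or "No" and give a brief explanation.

Yes - a valid derivation exists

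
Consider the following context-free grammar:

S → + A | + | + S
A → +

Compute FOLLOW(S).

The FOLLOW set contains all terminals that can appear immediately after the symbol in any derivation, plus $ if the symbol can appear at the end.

We compute FOLLOW(S) using the standard algorithm.
FOLLOW(S) starts with {$}.
FIRST(A) = {+}
FIRST(S) = {+}
FOLLOW(A) = {$}
FOLLOW(S) = {$}
Therefore, FOLLOW(S) = {$}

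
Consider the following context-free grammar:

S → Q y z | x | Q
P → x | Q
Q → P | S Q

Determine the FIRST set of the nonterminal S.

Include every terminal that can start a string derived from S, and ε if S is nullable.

We compute FIRST(S) using the standard algorithm.
FIRST(P) = {x}
FIRST(Q) = {x}
FIRST(S) = {x}
Therefore, FIRST(S) = {x}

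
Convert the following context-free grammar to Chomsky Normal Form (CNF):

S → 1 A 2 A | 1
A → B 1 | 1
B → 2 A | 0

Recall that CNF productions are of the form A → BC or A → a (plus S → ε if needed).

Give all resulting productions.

T1 → 1; T2 → 2; S → 1; A → 1; B → 0; S → T1 X0; X0 → A X1; X1 → T2 A; A → B T1; B → T2 A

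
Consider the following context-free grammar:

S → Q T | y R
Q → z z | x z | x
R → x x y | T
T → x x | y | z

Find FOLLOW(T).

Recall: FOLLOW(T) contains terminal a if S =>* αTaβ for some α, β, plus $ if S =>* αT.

We compute FOLLOW(T) using the standard algorithm.
FOLLOW(S) starts with {$}.
FIRST(Q) = {x, z}
FIRST(R) = {x, y, z}
FIRST(S) = {x, y, z}
FIRST(T) = {x, y, z}
FOLLOW(Q) = {x, y, z}
FOLLOW(R) = {$}
FOLLOW(S) = {$}
FOLLOW(T) = {$}
Therefore, FOLLOW(T) = {$}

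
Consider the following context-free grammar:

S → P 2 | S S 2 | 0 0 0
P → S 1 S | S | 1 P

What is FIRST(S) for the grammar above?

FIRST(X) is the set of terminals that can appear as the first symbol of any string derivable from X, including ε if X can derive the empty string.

We compute FIRST(S) using the standard algorithm.
FIRST(P) = {0, 1}
FIRST(S) = {0, 1}
Therefore, FIRST(S) = {0, 1}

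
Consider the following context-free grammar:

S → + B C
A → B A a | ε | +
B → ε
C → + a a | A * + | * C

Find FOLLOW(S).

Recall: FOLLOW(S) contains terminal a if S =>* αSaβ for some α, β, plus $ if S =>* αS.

We compute FOLLOW(S) using the standard algorithm.
FOLLOW(S) starts with {$}.
FIRST(A) = {+, a, ε}
FIRST(B) = {ε}
FIRST(C) = {*, +, a}
FIRST(S) = {+}
FOLLOW(A) = {*, a}
FOLLOW(B) = {*, +, a}
FOLLOW(C) = {$}
FOLLOW(S) = {$}
Therefore, FOLLOW(S) = {$}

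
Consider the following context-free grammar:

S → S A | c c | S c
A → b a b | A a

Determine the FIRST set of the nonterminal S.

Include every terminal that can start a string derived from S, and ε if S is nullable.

We compute FIRST(S) using the standard algorithm.
FIRST(A) = {b}
FIRST(S) = {c}
Therefore, FIRST(S) = {c}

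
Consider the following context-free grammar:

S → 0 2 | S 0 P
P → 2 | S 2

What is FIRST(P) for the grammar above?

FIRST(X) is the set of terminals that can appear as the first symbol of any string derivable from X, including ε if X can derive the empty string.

We compute FIRST(P) using the standard algorithm.
FIRST(P) = {0, 2}
FIRST(S) = {0}
Therefore, FIRST(P) = {0, 2}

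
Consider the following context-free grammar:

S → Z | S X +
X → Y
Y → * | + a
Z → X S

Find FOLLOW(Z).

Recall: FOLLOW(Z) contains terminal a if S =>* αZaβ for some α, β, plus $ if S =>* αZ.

We compute FOLLOW(Z) using the standard algorithm.
FOLLOW(S) starts with {$}.
FIRST(S) = {*, +}
FIRST(X) = {*, +}
FIRST(Y) = {*, +}
FIRST(Z) = {*, +}
FOLLOW(S) = {$, *, +}
FOLLOW(X) = {*, +}
FOLLOW(Y) = {*, +}
FOLLOW(Z) = {$, *, +}
Therefore, FOLLOW(Z) = {$, *, +}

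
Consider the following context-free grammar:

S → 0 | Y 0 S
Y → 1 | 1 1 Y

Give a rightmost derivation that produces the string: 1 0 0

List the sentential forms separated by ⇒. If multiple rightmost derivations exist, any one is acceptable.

S ⇒ Y 0 S ⇒ Y 0 0 ⇒ 1 0 0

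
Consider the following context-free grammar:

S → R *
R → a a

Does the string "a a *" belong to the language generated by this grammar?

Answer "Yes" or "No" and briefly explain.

Yes - a valid derivation exists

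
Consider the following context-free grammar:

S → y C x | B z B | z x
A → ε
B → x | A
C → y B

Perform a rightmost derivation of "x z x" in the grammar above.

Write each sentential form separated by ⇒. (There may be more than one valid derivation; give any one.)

S ⇒ B z B ⇒ B z x ⇒ x z x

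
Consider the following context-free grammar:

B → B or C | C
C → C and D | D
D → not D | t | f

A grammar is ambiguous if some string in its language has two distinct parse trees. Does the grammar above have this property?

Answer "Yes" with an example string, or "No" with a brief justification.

No - the grammar is unambiguous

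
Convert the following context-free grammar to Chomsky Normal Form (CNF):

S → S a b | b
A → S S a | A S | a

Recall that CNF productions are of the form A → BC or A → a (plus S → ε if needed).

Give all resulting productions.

TA → a; TB → b; S → b; A → a; S → S X0; X0 → TA TB; A → S X1; X1 → S TA; A → A S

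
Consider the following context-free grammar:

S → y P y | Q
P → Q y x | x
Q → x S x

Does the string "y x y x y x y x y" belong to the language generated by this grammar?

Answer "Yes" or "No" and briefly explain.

Yes - a valid derivation exists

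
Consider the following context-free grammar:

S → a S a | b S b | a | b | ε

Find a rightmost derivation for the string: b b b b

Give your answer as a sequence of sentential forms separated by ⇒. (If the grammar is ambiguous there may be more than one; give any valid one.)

S ⇒ b S b ⇒ b b S b b ⇒ b b b b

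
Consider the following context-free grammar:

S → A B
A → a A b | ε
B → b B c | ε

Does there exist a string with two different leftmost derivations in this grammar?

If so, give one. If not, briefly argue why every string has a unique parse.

No - every string in the language has a unique leftmost derivation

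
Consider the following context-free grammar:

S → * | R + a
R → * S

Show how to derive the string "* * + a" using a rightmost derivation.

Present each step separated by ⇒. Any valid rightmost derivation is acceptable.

S ⇒ R + a ⇒ * S + a ⇒ * * + a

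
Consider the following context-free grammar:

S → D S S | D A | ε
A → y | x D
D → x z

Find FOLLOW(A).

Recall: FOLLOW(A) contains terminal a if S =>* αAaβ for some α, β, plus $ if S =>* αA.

We compute FOLLOW(A) using the standard algorithm.
FOLLOW(S) starts with {$}.
FIRST(A) = {x, y}
FIRST(D) = {x}
FIRST(S) = {x, ε}
FOLLOW(A) = {$, x}
FOLLOW(D) = {$, x, y}
FOLLOW(S) = {$, x}
Therefore, FOLLOW(A) = {$, x}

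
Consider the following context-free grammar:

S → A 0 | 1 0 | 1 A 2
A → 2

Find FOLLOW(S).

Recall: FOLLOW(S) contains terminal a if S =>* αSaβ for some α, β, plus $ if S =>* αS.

We compute FOLLOW(S) using the standard algorithm.
FOLLOW(S) starts with {$}.
FIRST(A) = {2}
FIRST(S) = {1, 2}
FOLLOW(A) = {0, 2}
FOLLOW(S) = {$}
Therefore, FOLLOW(S) = {$}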